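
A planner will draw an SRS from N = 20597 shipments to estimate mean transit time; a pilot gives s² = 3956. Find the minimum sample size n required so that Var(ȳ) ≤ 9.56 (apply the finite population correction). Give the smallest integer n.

Without fpc, n₀ = s²/D = 3956/9.56 = 413.8075.
With fpc, (1 − n/N)·s²/n ≤ D requires n ≥ n₀/(1 + n₀/N) = 413.8075/(1 + 413.8075/20597) = 405.6576.
Rounding up, n = 406.

406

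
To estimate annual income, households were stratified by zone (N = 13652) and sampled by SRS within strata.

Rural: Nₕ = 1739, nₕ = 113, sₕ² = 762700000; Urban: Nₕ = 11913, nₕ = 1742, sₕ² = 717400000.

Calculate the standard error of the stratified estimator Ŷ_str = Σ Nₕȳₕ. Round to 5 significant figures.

8.3057 × 10^6

Var(Ŷ_str) = Σₕ Nₕ²(1 − fₕ)sₕ²/nₕ.
Rural: 1739²·(1 − 113/1739)·762700000/113 = 1.9085143 × 10^13.
Urban: 11913²·(1 − 1742/11913)·717400000/1742 = 4.989971 × 10^13.
Sum = 6.8984853 × 10^13.
SE = √(6.8984853 × 10^13) = 8.3057 × 10^6.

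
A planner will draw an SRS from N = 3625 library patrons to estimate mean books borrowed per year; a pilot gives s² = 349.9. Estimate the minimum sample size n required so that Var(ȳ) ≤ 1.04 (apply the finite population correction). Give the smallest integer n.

Without fpc, n₀ = s²/D = 349.9/1.04 = 336.4423.
With fpc, (1 − n/N)·s²/n ≤ D requires n ≥ n₀/(1 + n₀/N) = 336.4423/(1 + 336.4423/3625) = 307.8685.
Rounding up, n = 308.

308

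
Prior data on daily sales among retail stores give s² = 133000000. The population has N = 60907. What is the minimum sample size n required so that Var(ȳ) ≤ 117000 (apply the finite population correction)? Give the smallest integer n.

Without fpc, n₀ = s²/D = 133000000/117000 = 1136.7521.
With fpc, (1 − n/N)·s²/n ≤ D requires n ≥ n₀/(1 + n₀/N) = 1136.7521/(1 + 1136.7521/60907) = 1115.9248.
Rounding up, n = 1116.

1116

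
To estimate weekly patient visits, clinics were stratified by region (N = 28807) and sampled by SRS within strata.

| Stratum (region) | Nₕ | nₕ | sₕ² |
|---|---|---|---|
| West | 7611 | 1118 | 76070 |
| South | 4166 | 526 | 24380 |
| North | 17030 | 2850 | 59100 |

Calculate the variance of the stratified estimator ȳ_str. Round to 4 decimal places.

Var(ȳ_str) = Σₕ Wₕ²(1 − fₕ)sₕ²/nₕ with Wₕ = Nₕ/N, N = 28807.
West: Wₕ = 0.26420662; term = 0.26420662²·(1 − 0.14689266)·76070/1118 = 4.0519369.
South: Wₕ = 0.14461763; term = 0.14461763²·(1 − 0.12626020)·24380/526 = 0.8469788.
North: Wₕ = 0.59117576; term = 0.59117576²·(1 − 0.16735173)·59100/2850 = 6.0344464.
Sum = 10.933362.

10.9334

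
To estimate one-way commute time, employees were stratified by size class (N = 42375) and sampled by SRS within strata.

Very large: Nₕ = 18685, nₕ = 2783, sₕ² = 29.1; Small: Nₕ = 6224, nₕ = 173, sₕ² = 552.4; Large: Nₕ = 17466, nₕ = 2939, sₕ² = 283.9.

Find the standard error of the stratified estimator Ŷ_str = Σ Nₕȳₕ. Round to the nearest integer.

Var(Ŷ_str) = Σₕ Nₕ²(1 − fₕ)sₕ²/nₕ.
Very large: 18685²·(1 − 2783/18685)·29.1/2783 = 3.1068811 × 10^6.
Small: 6224²·(1 − 173/6224)·552.4/173 = 1.2025532 × 10^8.
Large: 17466²·(1 − 2939/17466)·283.9/2939 = 2.4509542 × 10^7.
Sum = 1.4787174 × 10^8.
SE = √(1.4787174 × 10^8) = 12160.

12160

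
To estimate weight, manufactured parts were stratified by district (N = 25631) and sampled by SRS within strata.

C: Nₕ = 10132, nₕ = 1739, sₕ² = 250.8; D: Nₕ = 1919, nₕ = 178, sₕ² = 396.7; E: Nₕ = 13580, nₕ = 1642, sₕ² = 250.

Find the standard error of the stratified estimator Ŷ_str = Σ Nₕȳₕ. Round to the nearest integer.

6663

Var(Ŷ_str) = Σₕ Nₕ²(1 − fₕ)sₕ²/nₕ.
C: 10132²·(1 − 1739/10132)·250.8/1739 = 1.2264232 × 10^7.
D: 1919²·(1 − 178/1919)·396.7/178 = 7.4458785 × 10^6.
E: 13580²·(1 − 1642/13580)·250/1642 = 2.4683015 × 10^7.
Sum = 4.4393126 × 10^7.
SE = √(4.4393126 × 10^7) = 6663.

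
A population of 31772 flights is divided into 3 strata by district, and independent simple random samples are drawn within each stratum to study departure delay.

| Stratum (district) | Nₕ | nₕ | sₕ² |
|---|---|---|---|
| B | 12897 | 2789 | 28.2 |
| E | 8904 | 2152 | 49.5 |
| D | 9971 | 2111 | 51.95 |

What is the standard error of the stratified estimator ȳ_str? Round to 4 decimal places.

Var(ȳ_str) = Σₕ Wₕ²(1 − fₕ)sₕ²/nₕ with Wₕ = Nₕ/N, N = 31772.
B: Wₕ = 0.40592345; term = 0.40592345²·(1 − 0.21625184)·28.2/2789 = 0.0013057662.
E: Wₕ = 0.28024676; term = 0.28024676²·(1 − 0.24168913)·49.5/2152 = 0.001369908.
D: Wₕ = 0.31382979; term = 0.31382979²·(1 − 0.21171397)·51.95/2111 = 0.0019105987.
Sum = 0.0045862729.
SE = √(0.0045862729) = 0.0677.

0.0677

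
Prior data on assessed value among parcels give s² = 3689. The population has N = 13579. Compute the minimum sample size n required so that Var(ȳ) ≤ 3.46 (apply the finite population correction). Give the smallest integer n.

989

Without fpc, n₀ = s²/D = 3689/3.46 = 1066.1850.
With fpc, (1 − n/N)·s²/n ≤ D requires n ≥ n₀/(1 + n₀/N) = 1066.1850/(1 + 1066.1850/13579) = 988.5656.
Rounding up, n = 989.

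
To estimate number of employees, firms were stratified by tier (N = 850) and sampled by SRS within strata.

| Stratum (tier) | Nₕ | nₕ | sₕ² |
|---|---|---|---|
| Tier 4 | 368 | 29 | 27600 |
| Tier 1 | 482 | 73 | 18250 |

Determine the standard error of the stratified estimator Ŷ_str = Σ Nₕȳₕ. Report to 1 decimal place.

12962.0

Var(Ŷ_str) = Σₕ Nₕ²(1 − fₕ)sₕ²/nₕ.
Tier 4: 368²·(1 − 29/368)·27600/29 = 1.1872949 × 10^8.
Tier 1: 482²·(1 − 73/482)·18250/73 = 4.92845 × 10^7.
Sum = 1.6801399 × 10^8.
SE = √(1.6801399 × 10^8) = 12962.0.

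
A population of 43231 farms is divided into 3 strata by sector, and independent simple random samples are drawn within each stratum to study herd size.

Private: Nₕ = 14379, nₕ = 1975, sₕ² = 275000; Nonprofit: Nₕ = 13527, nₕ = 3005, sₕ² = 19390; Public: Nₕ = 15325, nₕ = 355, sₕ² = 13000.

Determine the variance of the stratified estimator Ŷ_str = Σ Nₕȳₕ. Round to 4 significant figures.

Var(Ŷ_str) = Σₕ Nₕ²(1 − fₕ)sₕ²/nₕ.
Private: 14379²·(1 − 1975/14379)·275000/1975 = 2.4834535 × 10^10.
Nonprofit: 13527²·(1 − 3005/13527)·19390/3005 = 9.1840263 × 10^8.
Public: 15325²·(1 − 355/15325)·13000/355 = 8.4011218 × 10^9.
Sum = 3.4154059 × 10^10.

3.415 × 10^10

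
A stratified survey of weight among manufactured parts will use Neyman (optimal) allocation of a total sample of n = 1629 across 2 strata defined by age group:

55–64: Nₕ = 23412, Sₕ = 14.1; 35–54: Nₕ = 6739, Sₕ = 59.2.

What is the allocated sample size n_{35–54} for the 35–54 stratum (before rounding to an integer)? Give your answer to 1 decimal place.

Neyman allocation: nₕ = n·NₕSₕ / Σⱼ NⱼSⱼ.
Σ NⱼSⱼ = 23412·14.1 + 6739·59.2 = 729058.
n_{35–54} = 1629·6739·59.2 / 729058 = 891.4.

891.4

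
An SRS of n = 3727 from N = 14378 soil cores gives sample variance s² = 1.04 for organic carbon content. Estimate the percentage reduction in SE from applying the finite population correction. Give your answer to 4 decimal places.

13.9312

f = n/N = 3727/14378 = 0.25921547.
SE_no-fpc = √(s²/n) = 0.016704634; SE_fpc = √((1−f)s²/n) = 0.014377485.
Ratio = √(1−f) = 0.86068841. Reduction = 100·(1 − 0.86068841) = 13.9312%.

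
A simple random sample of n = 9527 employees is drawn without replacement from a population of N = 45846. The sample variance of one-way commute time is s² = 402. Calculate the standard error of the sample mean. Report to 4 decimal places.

0.1828

Under SRS without replacement, Var(ȳ) = (1 − f)·s²/n with f = n/N = 9527/45846 = 0.20780439.
Var(ȳ) = (1 − 0.20780439)·402/9527 = 0.79219561·0.042195864 = 0.033427379.
SE(ȳ) = √(0.033427379) = 0.1828.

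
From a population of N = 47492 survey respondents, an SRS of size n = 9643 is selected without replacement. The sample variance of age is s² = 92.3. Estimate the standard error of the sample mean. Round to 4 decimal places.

Under SRS without replacement, Var(ȳ) = (1 − f)·s²/n with f = n/N = 9643/47492 = 0.20304472.
Var(ȳ) = (1 − 0.20304472)·92.3/9643 = 0.79695528·0.00957171 = 0.0076282248.
SE(ȳ) = √(0.0076282248) = 0.0873.

0.0873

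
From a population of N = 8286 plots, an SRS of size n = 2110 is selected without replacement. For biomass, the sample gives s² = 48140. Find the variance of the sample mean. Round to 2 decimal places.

17.01

Under SRS without replacement, Var(ȳ) = (1 − f)·s²/n with f = n/N = 2110/8286 = 0.25464639.
Var(ȳ) = (1 − 0.25464639)·48140/2110 = 0.74535361·22.815166 = 17.005366.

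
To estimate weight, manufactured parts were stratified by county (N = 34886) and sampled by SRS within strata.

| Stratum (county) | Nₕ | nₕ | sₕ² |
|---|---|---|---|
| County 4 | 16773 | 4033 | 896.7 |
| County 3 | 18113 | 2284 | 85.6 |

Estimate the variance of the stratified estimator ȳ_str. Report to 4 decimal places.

Var(ȳ_str) = Σₕ Wₕ²(1 − fₕ)sₕ²/nₕ with Wₕ = Nₕ/N, N = 34886.
County 4: Wₕ = 0.48079459; term = 0.48079459²·(1 − 0.24044595)·896.7/4033 = 0.039038828.
County 3: Wₕ = 0.51920541; term = 0.51920541²·(1 − 0.12609728)·85.6/2284 = 0.0088291558.
Sum = 0.047867984.

0.0479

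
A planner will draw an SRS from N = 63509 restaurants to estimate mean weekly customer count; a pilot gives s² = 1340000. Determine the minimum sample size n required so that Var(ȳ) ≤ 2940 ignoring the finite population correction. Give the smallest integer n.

456

Without fpc, n₀ = s²/D = 1340000/2940 = 455.7823.
Rounding up, n = 456.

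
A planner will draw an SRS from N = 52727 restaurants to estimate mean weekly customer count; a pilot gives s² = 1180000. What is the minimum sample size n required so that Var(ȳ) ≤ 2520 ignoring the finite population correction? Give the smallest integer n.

469

Without fpc, n₀ = s²/D = 1180000/2520 = 468.2540.
Rounding up, n = 469.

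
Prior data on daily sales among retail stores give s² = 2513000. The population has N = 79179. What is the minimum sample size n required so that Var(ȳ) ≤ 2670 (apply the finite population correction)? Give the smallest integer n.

931

Without fpc, n₀ = s²/D = 2513000/2670 = 941.1985.
With fpc, (1 − n/N)·s²/n ≤ D requires n ≥ n₀/(1 + n₀/N) = 941.1985/(1 + 941.1985/79179) = 930.1419.
Rounding up, n = 931.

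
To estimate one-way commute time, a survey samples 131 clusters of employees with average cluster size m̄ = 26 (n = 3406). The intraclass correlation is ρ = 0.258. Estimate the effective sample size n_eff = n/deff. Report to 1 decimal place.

457.2

deff = 1 + (26 − 1)·0.258 = 1 + 6.45 = 7.45.
n_eff = 3406 / 7.45 = 457.2.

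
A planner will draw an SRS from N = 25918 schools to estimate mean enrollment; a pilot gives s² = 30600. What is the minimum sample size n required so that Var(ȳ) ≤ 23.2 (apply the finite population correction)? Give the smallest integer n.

1256

Without fpc, n₀ = s²/D = 30600/23.2 = 1318.9655.
With fpc, (1 − n/N)·s²/n ≤ D requires n ≥ n₀/(1 + n₀/N) = 1318.9655/(1 + 1318.9655/25918) = 1255.0938.
Rounding up, n = 1256.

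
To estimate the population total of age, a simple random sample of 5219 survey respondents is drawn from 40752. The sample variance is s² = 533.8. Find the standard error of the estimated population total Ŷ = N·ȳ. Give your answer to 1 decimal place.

12169.9

Var(Ŷ) = N²·Var(ȳ) = N²·(1 − n/N)·s²/n.
f = 5219/40752 = 0.12806733; Var(ȳ) = 0.87193267·533.8/5219 = 0.089181387.
Var(Ŷ) = 40752² · 0.089181387 = 1.481058 × 10^8.
SE(Ŷ) = √(1.481058 × 10^8) = 12169.9.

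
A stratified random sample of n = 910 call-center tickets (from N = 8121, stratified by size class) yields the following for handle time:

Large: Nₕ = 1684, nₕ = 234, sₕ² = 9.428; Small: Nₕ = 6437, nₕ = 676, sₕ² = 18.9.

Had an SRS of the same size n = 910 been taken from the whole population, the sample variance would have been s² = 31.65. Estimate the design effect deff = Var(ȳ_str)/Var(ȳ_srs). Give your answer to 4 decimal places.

Var(ȳ_str) = Σ Wₕ²(1−fₕ)sₕ²/nₕ with Wₕ = Nₕ/8121:
  Large: (1684/8121)²·(1−234/1684)·9.428/234 = 0.0014917457
  Small: (6437/8121)²·(1−676/6437)·18.9/676 = 0.015720902
  → Var(ȳ_str) = 0.017212648.
Var(ȳ_srs) = (1 − 910/8121)·31.65/910 = 0.030882916.
deff = 0.017212648 / 0.030882916 = 0.5574.

0.5574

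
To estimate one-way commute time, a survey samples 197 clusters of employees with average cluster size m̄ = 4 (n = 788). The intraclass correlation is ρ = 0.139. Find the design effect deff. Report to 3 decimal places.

1.417

deff = 1 + (4 − 1)·0.139 = 1 + 0.417 = 1.417.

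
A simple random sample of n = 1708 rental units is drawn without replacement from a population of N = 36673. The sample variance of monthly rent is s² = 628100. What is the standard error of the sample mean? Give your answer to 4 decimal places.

18.7247

Under SRS without replacement, Var(ȳ) = (1 − f)·s²/n with f = n/N = 1708/36673 = 0.04657377.
Var(ȳ) = (1 − 0.04657377)·628100/1708 = 0.95342623·367.74005 = 350.61301.
SE(ȳ) = √(350.61301) = 18.7247.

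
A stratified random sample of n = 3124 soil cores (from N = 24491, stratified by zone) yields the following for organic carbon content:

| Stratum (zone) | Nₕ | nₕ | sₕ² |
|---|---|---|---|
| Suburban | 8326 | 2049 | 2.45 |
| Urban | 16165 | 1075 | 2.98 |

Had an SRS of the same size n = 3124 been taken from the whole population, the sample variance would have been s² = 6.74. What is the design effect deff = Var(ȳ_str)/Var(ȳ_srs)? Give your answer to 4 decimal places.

Var(ȳ_str) = Σ Wₕ²(1−fₕ)sₕ²/nₕ with Wₕ = Nₕ/24491:
  Suburban: (8326/24491)²·(1−2049/8326)·2.45/2049 = 1.0418366 × 10^-4
  Urban: (16165/24491)²·(1−1075/16165)·2.98/1075 = 0.0011273524
  → Var(ȳ_str) = 0.0012315361.
Var(ȳ_srs) = (1 − 3124/24491)·6.74/3124 = 0.0018822873.
deff = 0.0012315361 / 0.0018822873 = 0.6543.

0.6543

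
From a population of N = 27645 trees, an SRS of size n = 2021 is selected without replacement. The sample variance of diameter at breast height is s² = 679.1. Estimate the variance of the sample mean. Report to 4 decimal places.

0.3115

Under SRS without replacement, Var(ȳ) = (1 − f)·s²/n with f = n/N = 2021/27645 = 0.07310544.
Var(ȳ) = (1 − 0.07310544)·679.1/2021 = 0.92689456·0.33602177 = 0.31145675.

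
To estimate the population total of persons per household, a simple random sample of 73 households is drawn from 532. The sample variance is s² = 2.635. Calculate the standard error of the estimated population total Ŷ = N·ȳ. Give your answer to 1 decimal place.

Var(Ŷ) = N²·Var(ȳ) = N²·(1 − n/N)·s²/n.
f = 73/532 = 0.13721805; Var(ȳ) = 0.86278195·2.635/73 = 0.031142883.
Var(Ŷ) = 532² · 0.031142883 = 8814.1833.
SE(Ŷ) = √(8814.1833) = 93.9.

93.9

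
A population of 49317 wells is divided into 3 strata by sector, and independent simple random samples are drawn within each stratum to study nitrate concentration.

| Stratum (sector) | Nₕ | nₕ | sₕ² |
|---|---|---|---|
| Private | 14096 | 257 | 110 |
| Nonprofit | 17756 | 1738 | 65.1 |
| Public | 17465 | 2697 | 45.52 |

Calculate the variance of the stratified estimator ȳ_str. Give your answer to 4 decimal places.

0.0405

Var(ȳ_str) = Σₕ Wₕ²(1 − fₕ)sₕ²/nₕ with Wₕ = Nₕ/N, N = 49317.
Private: Wₕ = 0.28582436; term = 0.28582436²·(1 − 0.01823212)·110/257 = 0.034329451.
Nonprofit: Wₕ = 0.36003812; term = 0.36003812²·(1 − 0.09788241)·65.1/1738 = 0.0043801738.
Public: Wₕ = 0.35413752; term = 0.35413752²·(1 − 0.15442313)·45.52/2697 = 0.0017898568.
Sum = 0.040499482.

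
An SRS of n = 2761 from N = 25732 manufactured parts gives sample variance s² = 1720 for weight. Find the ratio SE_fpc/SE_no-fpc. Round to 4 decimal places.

0.9448

f = n/N = 2761/25732 = 0.10729831.
SE_no-fpc = √(s²/n) = 0.78927986; SE_fpc = √((1−f)s²/n) = 0.74573444.
Ratio = √(1−f) = 0.94482892.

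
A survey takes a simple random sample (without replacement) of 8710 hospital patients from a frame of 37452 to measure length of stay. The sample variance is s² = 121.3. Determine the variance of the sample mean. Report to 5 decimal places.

0.01069

Under SRS without replacement, Var(ȳ) = (1 − f)·s²/n with f = n/N = 8710/37452 = 0.23256435.
Var(ȳ) = (1 − 0.23256435)·121.3/8710 = 0.76743565·0.013926521 = 0.010687709.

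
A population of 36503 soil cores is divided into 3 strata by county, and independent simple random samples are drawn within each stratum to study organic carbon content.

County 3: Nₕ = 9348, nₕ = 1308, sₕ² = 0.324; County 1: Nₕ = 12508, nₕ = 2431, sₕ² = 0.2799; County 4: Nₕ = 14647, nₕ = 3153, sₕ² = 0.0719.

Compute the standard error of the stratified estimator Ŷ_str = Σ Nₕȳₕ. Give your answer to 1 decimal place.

Var(Ŷ_str) = Σₕ Nₕ²(1 − fₕ)sₕ²/nₕ.
County 3: 9348²·(1 − 1308/9348)·0.324/1308 = 18617.099.
County 1: 12508²·(1 − 2431/12508)·0.2799/2431 = 14512.328.
County 4: 14647²·(1 − 3153/14647)·0.0719/3153 = 3839.0591.
Sum = 36968.486.
SE = √(36968.486) = 192.3.

192.3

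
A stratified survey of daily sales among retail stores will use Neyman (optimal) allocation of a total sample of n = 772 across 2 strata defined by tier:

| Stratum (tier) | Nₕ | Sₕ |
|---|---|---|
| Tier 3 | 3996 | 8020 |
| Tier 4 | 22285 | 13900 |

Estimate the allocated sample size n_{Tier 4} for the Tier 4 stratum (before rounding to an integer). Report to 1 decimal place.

699.6

Neyman allocation: nₕ = n·NₕSₕ / Σⱼ NⱼSⱼ.
Σ NⱼSⱼ = 3996·8020 + 22285·13900 = 3.4180942 × 10^8.
n_{Tier 4} = 772·22285·13900 / (3.4180942 × 10^8) = 699.6.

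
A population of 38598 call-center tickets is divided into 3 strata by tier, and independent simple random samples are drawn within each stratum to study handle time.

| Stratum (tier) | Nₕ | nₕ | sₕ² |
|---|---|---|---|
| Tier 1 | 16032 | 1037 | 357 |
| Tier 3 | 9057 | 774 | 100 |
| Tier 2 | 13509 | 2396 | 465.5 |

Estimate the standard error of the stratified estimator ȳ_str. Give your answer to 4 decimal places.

Var(ȳ_str) = Σₕ Wₕ²(1 − fₕ)sₕ²/nₕ with Wₕ = Nₕ/N, N = 38598.
Tier 1: Wₕ = 0.41535831; term = 0.41535831²·(1 − 0.06468313)·357/1037 = 0.055551275.
Tier 3: Wₕ = 0.23464946; term = 0.23464946²·(1 − 0.08545876)·100/774 = 0.0065058113.
Tier 2: Wₕ = 0.34999223; term = 0.34999223²·(1 − 0.17736324)·465.5/2396 = 0.019577525.
Sum = 0.081634611.
SE = √(0.081634611) = 0.2857.

0.2857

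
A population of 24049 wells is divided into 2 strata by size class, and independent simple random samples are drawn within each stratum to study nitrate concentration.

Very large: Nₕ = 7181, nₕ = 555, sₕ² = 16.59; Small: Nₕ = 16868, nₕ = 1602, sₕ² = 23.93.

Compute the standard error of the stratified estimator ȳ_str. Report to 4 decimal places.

0.0954

Var(ȳ_str) = Σₕ Wₕ²(1 − fₕ)sₕ²/nₕ with Wₕ = Nₕ/N, N = 24049.
Very large: Wₕ = 0.29859869; term = 0.29859869²·(1 − 0.07728729)·16.59/555 = 0.0024592106.
Small: Wₕ = 0.70140131; term = 0.70140131²·(1 − 0.09497273)·23.93/1602 = 0.0066508169.
Sum = 0.0091100275.
SE = √(0.0091100275) = 0.0954.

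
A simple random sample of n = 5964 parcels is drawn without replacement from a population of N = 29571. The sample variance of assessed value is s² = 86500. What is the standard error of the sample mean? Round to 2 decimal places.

Under SRS without replacement, Var(ȳ) = (1 − f)·s²/n with f = n/N = 5964/29571 = 0.20168408.
Var(ȳ) = (1 − 0.20168408)·86500/5964 = 0.79831592·14.503689 = 11.578526.
SE(ȳ) = √(11.578526) = 3.40.

3.40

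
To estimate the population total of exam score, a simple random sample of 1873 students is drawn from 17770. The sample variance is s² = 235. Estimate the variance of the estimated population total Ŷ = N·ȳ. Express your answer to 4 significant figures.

3.544 × 10^7

Var(Ŷ) = N²·Var(ȳ) = N²·(1 − n/N)·s²/n.
f = 1873/17770 = 0.10540236; Var(ȳ) = 0.89459764·235/1873 = 0.11224263.
Var(Ŷ) = 17770² · 0.11224263 = 3.5443181 × 10^7.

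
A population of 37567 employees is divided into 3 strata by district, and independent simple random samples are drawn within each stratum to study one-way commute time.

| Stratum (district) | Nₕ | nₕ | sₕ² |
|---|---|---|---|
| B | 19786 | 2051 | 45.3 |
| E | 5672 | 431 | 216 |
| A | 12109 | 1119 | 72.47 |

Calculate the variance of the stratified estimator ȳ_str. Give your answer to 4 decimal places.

0.0222

Var(ȳ_str) = Σₕ Wₕ²(1 − fₕ)sₕ²/nₕ with Wₕ = Nₕ/N, N = 37567.
B: Wₕ = 0.52668565; term = 0.52668565²·(1 − 0.10365915)·45.3/2051 = 0.0054917241.
E: Wₕ = 0.15098358; term = 0.15098358²·(1 − 0.07598731)·216/431 = 0.010556351.
A: Wₕ = 0.32233077; term = 0.32233077²·(1 − 0.09241060)·72.47/1119 = 0.0061069043.
Sum = 0.022154979.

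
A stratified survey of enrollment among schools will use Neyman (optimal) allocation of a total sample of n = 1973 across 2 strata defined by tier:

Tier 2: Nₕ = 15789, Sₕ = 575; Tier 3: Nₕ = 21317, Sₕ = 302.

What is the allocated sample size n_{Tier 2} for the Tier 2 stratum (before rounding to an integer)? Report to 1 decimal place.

Neyman allocation: nₕ = n·NₕSₕ / Σⱼ NⱼSⱼ.
Σ NⱼSⱼ = 15789·575 + 21317·302 = 1.5516409 × 10^7.
n_{Tier 2} = 1973·15789·575 / (1.5516409 × 10^7) = 1154.4.

1154.4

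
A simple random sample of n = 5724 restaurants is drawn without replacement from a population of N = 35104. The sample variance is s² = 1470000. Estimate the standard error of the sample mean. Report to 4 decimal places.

14.6608

Under SRS without replacement, Var(ȳ) = (1 − f)·s²/n with f = n/N = 5724/35104 = 0.16305834.
Var(ȳ) = (1 − 0.16305834)·1470000/5724 = 0.83694166·256.81342 = 214.93785.
SE(ȳ) = √(214.93785) = 14.6608.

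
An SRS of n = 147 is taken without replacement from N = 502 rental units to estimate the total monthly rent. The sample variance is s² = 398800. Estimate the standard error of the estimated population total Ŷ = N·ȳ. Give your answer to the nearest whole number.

Var(Ŷ) = N²·Var(ȳ) = N²·(1 − n/N)·s²/n.
f = 147/502 = 0.29282869; Var(ȳ) = 0.70717131·398800/147 = 1918.5029.
Var(Ŷ) = 502² · 1918.5029 = 4.834704 × 10^8.
SE(Ŷ) = √(4.834704 × 10^8) = 21988.

21988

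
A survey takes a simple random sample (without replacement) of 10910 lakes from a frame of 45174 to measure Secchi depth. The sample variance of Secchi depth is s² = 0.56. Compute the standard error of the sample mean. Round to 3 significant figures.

Under SRS without replacement, Var(ȳ) = (1 − f)·s²/n with f = n/N = 10910/45174 = 0.24151060.
Var(ȳ) = (1 − 0.24151060)·0.56/10910 = 0.75848940·5.1329056 × 10^-5 = 3.8932545 × 10^-5.
SE(ȳ) = √(3.8932545 × 10^-5) = 0.00624.

0.00624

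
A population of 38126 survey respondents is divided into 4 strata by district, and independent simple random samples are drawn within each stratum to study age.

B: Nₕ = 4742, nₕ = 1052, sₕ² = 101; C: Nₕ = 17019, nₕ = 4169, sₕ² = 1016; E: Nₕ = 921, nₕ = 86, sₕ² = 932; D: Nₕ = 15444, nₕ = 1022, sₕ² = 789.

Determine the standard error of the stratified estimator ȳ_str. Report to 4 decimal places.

Var(ȳ_str) = Σₕ Wₕ²(1 − fₕ)sₕ²/nₕ with Wₕ = Nₕ/N, N = 38126.
B: Wₕ = 0.12437707; term = 0.12437707²·(1 − 0.22184732)·101/1052 = 0.0011557158.
C: Wₕ = 0.44638829; term = 0.44638829²·(1 − 0.24496151)·1016/4169 = 0.036665405.
E: Wₕ = 0.02415674; term = 0.02415674²·(1 − 0.09337676)·932/86 = 0.0057335167.
D: Wₕ = 0.40507790; term = 0.40507790²·(1 − 0.06617457)·789/1022 = 0.11829569.
Sum = 0.16185033.
SE = √(0.16185033) = 0.4023.

0.4023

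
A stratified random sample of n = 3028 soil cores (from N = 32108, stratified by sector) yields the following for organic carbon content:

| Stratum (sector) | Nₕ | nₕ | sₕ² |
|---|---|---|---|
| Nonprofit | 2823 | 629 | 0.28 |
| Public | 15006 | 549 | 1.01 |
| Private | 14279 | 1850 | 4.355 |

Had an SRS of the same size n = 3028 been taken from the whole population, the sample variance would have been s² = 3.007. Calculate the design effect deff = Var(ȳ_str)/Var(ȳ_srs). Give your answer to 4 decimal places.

0.8840

Var(ȳ_str) = Σ Wₕ²(1−fₕ)sₕ²/nₕ with Wₕ = Nₕ/32108:
  Nonprofit: (2823/32108)²·(1−629/2823)·0.28/629 = 2.6744124 × 10^-6
  Public: (15006/32108)²·(1−549/15006)·1.01/549 = 3.8713786 × 10^-4
  Private: (14279/32108)²·(1−1850/14279)·4.355/1850 = 4.0525082 × 10^-4
  → Var(ȳ_str) = 7.9506309 × 10^-4.
Var(ȳ_srs) = (1 − 3028/32108)·3.007/3028 = 8.9941206 × 10^-4.
deff = (7.9506309 × 10^-4) / (8.9941206 × 10^-4) = 0.8840.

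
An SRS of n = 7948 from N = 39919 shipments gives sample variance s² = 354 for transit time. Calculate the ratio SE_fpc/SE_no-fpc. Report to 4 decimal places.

f = n/N = 7948/39919 = 0.19910318.
SE_no-fpc = √(s²/n) = 0.21104385; SE_fpc = √((1−f)s²/n) = 0.18886913.
Ratio = √(1−f) = 0.89492839.

0.8949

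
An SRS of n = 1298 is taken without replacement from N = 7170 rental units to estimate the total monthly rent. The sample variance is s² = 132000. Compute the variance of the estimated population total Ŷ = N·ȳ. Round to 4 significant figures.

Var(Ŷ) = N²·Var(ȳ) = N²·(1 − n/N)·s²/n.
f = 1298/7170 = 0.18103208; Var(ȳ) = 0.81896792·132000/1298 = 83.284873.
Var(Ŷ) = 7170² · 83.284873 = 4.2815837 × 10^9.

4.282 × 10^9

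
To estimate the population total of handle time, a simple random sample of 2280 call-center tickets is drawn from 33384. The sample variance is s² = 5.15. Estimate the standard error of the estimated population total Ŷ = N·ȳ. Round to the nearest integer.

Var(Ŷ) = N²·Var(ȳ) = N²·(1 − n/N)·s²/n.
f = 2280/33384 = 0.06829619; Var(ȳ) = 0.93170381·5.15/2280 = 0.0021045064.
Var(Ŷ) = 33384² · 0.0021045064 = 2.3454544 × 10^6.
SE(Ŷ) = √(2.3454544 × 10^6) = 1531.

1531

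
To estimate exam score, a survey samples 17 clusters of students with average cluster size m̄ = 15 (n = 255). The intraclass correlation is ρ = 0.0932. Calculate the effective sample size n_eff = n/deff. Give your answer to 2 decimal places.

110.64

deff = 1 + (15 − 1)·0.0932 = 1 + 1.3048 = 2.3048.
n_eff = 255 / 2.3048 = 110.64.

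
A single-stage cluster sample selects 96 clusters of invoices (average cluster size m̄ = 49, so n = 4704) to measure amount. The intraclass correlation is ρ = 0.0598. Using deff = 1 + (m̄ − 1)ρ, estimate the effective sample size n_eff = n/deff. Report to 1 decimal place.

1215.4

deff = 1 + (49 − 1)·0.0598 = 1 + 2.8704 = 3.8704.
n_eff = 4704 / 3.8704 = 1215.4.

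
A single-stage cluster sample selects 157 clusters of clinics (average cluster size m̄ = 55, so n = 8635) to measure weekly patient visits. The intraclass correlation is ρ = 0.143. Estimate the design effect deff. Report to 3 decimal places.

deff = 1 + (55 − 1)·0.143 = 1 + 7.722 = 8.722.

8.722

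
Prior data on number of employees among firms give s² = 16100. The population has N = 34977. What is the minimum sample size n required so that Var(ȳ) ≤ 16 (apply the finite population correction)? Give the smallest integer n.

979

Without fpc, n₀ = s²/D = 16100/16 = 1006.2500.
With fpc, (1 − n/N)·s²/n ≤ D requires n ≥ n₀/(1 + n₀/N) = 1006.2500/(1 + 1006.2500/34977) = 978.1108.
Rounding up, n = 979.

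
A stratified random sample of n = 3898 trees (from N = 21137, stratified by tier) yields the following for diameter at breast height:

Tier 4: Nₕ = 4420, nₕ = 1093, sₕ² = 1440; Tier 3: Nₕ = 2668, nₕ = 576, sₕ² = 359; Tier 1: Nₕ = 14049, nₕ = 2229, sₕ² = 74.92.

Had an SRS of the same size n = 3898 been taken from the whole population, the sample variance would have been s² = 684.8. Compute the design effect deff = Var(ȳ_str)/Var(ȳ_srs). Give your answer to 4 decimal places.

0.4442

Var(ȳ_str) = Σ Wₕ²(1−fₕ)sₕ²/nₕ with Wₕ = Nₕ/21137:
  Tier 4: (4420/21137)²·(1−1093/4420)·1440/1093 = 0.043364137
  Tier 3: (2668/21137)²·(1−576/2668)·359/576 = 0.0077863295
  Tier 1: (14049/21137)²·(1−2229/14049)·74.92/2229 = 0.012492918
  → Var(ȳ_str) = 0.063643385.
Var(ȳ_srs) = (1 − 3898/21137)·684.8/3898 = 0.14328167.
deff = 0.063643385 / 0.14328167 = 0.4442.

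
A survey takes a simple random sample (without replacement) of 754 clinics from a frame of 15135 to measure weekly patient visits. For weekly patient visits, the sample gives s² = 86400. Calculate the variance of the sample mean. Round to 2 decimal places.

108.88

Under SRS without replacement, Var(ȳ) = (1 − f)·s²/n with f = n/N = 754/15135 = 0.04981830.
Var(ȳ) = (1 − 0.04981830)·86400/754 = 0.95018170·114.58886 = 108.88024.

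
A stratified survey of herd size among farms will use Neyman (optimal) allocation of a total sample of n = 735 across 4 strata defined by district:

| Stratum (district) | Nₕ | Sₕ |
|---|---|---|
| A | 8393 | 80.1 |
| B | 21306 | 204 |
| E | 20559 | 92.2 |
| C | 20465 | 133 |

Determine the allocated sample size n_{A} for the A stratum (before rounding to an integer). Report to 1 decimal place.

51.3

Neyman allocation: nₕ = n·NₕSₕ / Σⱼ NⱼSⱼ.
Σ NⱼSⱼ = 8393·80.1 + 21306·204 + 20559·92.2 + 20465·133 = 9.6360881 × 10^6.
n_{A} = 735·8393·80.1 / (9.6360881 × 10^6) = 51.3.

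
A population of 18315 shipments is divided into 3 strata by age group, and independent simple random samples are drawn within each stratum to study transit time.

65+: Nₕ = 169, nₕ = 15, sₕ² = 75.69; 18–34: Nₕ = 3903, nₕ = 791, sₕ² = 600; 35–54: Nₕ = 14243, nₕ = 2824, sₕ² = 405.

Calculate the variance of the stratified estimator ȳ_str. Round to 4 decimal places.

Var(ȳ_str) = Σₕ Wₕ²(1 − fₕ)sₕ²/nₕ with Wₕ = Nₕ/N, N = 18315.
65+: Wₕ = 0.00922741; term = 0.00922741²·(1 − 0.08875740)·75.69/15 = 3.9150817 × 10^-4.
18–34: Wₕ = 0.21310401; term = 0.21310401²·(1 − 0.20266462)·600/791 = 0.027466231.
35–54: Wₕ = 0.77766858; term = 0.77766858²·(1 − 0.19827284)·405/2824 = 0.069535412.
Sum = 0.097393151.

0.0974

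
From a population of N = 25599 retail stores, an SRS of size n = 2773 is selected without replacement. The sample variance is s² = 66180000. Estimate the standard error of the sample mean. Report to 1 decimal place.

Under SRS without replacement, Var(ȳ) = (1 − f)·s²/n with f = n/N = 2773/25599 = 0.10832454.
Var(ȳ) = (1 − 0.10832454)·66180000/2773 = 0.89167546·23865.849 = 21280.592.
SE(ȳ) = √(21280.592) = 145.9.

145.9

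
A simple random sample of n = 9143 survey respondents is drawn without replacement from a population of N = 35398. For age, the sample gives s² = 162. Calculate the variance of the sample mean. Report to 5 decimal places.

0.01314

Under SRS without replacement, Var(ȳ) = (1 − f)·s²/n with f = n/N = 9143/35398 = 0.25829143.
Var(ȳ) = (1 − 0.25829143)·162/9143 = 0.74170857·0.017718473 = 0.013141943.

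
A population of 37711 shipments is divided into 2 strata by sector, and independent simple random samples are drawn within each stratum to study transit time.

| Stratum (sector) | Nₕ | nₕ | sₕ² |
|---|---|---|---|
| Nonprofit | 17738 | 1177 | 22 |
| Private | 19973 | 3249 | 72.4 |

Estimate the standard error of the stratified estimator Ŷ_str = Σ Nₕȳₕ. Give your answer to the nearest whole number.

Var(Ŷ_str) = Σₕ Nₕ²(1 − fₕ)sₕ²/nₕ.
Nonprofit: 17738²·(1 − 1177/17738)·22/1177 = 5.4908228 × 10^6.
Private: 19973²·(1 − 3249/19973)·72.4/3249 = 7.4434164 × 10^6.
Sum = 1.2934239 × 10^7.
SE = √(1.2934239 × 10^7) = 3596.

3596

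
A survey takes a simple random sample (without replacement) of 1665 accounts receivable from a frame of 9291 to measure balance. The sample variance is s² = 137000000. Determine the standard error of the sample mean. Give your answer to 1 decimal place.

Under SRS without replacement, Var(ȳ) = (1 − f)·s²/n with f = n/N = 1665/9291 = 0.17920568.
Var(ȳ) = (1 − 0.17920568)·137000000/1665 = 0.82079432·82282.282 = 67536.83.
SE(ȳ) = √(67536.83) = 259.9.

259.9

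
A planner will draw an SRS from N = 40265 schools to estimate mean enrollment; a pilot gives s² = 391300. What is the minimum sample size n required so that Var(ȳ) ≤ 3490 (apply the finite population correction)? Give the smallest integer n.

Without fpc, n₀ = s²/D = 391300/3490 = 112.1203.
With fpc, (1 − n/N)·s²/n ≤ D requires n ≥ n₀/(1 + n₀/N) = 112.1203/(1 + 112.1203/40265) = 111.8090.
Rounding up, n = 112.

112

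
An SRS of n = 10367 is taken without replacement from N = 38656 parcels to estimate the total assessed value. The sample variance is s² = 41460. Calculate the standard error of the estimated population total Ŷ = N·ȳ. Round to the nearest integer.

Var(Ŷ) = N²·Var(ȳ) = N²·(1 − n/N)·s²/n.
f = 10367/38656 = 0.26818605; Var(ȳ) = 0.73181395·41460/10367 = 2.9266911.
Var(Ŷ) = 38656² · 2.9266911 = 4.3733145 × 10^9.
SE(Ŷ) = √(4.3733145 × 10^9) = 66131.

66131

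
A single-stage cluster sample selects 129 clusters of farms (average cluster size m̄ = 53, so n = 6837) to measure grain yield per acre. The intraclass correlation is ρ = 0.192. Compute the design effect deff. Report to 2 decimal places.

deff = 1 + (53 − 1)·0.192 = 1 + 9.984 = 10.984.

10.98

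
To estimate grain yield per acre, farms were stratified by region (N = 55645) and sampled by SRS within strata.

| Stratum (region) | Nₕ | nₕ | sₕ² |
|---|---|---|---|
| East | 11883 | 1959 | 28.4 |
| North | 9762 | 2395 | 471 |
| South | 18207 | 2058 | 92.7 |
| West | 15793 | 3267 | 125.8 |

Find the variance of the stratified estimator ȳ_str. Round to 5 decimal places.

0.01186

Var(ȳ_str) = Σₕ Wₕ²(1 − fₕ)sₕ²/nₕ with Wₕ = Nₕ/N, N = 55645.
East: Wₕ = 0.21355018; term = 0.21355018²·(1 − 0.16485736)·28.4/1959 = 5.5213396 × 10^-4.
North: Wₕ = 0.17543355; term = 0.17543355²·(1 − 0.24533907)·471/2395 = 0.0045676474.
South: Wₕ = 0.32719921; term = 0.32719921²·(1 − 0.11303345)·92.7/2058 = 0.0042772644.
West: Wₕ = 0.28381705; term = 0.28381705²·(1 − 0.20686380)·125.8/3267 = 0.0024601198.
Sum = 0.011857166.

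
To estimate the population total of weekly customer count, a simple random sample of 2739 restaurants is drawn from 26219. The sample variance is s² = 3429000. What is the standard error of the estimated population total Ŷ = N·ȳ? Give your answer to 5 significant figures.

877900

Var(Ŷ) = N²·Var(ȳ) = N²·(1 − n/N)·s²/n.
f = 2739/26219 = 0.10446623; Var(ȳ) = 0.89553377·3429000/2739 = 1121.1337.
Var(Ŷ) = 26219² · 1121.1337 = 7.7070762 × 10^11.
SE(Ŷ) = √(7.7070762 × 10^11) = 877900.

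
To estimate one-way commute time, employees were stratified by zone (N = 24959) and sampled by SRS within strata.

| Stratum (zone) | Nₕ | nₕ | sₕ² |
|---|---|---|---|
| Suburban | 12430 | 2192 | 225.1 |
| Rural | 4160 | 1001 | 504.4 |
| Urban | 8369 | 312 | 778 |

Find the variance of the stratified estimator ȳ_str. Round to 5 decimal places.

Var(ȳ_str) = Σₕ Wₕ²(1 − fₕ)sₕ²/nₕ with Wₕ = Nₕ/N, N = 24959.
Suburban: Wₕ = 0.49801675; term = 0.49801675²·(1 − 0.17634755)·225.1/2192 = 0.020978133.
Rural: Wₕ = 0.16667334; term = 0.16667334²·(1 − 0.24062500)·504.4/1001 = 0.01062991.
Urban: Wₕ = 0.33530991; term = 0.33530991²·(1 − 0.03728044)·778/312 = 0.26990913.
Sum = 0.30151717.

0.30152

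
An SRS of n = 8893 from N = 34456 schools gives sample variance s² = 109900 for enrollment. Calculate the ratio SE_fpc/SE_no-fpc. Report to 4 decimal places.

0.8613

f = n/N = 8893/34456 = 0.25809728.
SE_no-fpc = √(s²/n) = 3.5153996; SE_fpc = √((1−f)s²/n) = 3.0279464.
Ratio = √(1−f) = 0.86133775.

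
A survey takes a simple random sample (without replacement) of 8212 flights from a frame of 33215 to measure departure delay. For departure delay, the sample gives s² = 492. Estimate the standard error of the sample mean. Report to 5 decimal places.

Under SRS without replacement, Var(ȳ) = (1 − f)·s²/n with f = n/N = 8212/33215 = 0.24723769.
Var(ȳ) = (1 − 0.24723769)·492/8212 = 0.75276231·0.059912323 = 0.045099739.
SE(ȳ) = √(0.045099739) = 0.21237.

0.21237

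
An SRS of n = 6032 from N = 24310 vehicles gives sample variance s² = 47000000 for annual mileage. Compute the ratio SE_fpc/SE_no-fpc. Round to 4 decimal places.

0.8671

f = n/N = 6032/24310 = 0.24812834.
SE_no-fpc = √(s²/n) = 88.271044; SE_fpc = √((1−f)s²/n) = 76.540293.
Ratio = √(1−f) = 0.86710533.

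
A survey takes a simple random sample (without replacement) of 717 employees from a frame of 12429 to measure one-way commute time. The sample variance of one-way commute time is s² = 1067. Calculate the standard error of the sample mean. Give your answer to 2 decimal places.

1.18

Under SRS without replacement, Var(ȳ) = (1 − f)·s²/n with f = n/N = 717/12429 = 0.05768767.
Var(ȳ) = (1 − 0.05768767)·1067/717 = 0.94231233·1.488145 = 1.4022974.
SE(ȳ) = √(1.4022974) = 1.18.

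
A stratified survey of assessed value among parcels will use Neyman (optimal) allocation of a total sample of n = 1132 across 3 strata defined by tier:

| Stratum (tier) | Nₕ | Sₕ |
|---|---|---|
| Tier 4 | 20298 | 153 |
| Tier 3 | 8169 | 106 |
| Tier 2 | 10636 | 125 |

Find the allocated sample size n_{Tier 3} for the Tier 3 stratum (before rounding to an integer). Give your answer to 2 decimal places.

Neyman allocation: nₕ = n·NₕSₕ / Σⱼ NⱼSⱼ.
Σ NⱼSⱼ = 20298·153 + 8169·106 + 10636·125 = 5.301008 × 10^6.
n_{Tier 3} = 1132·8169·106 / (5.301008 × 10^6) = 184.91.

184.91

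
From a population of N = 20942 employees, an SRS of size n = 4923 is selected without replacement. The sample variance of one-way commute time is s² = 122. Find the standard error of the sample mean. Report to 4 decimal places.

Under SRS without replacement, Var(ȳ) = (1 − f)·s²/n with f = n/N = 4923/20942 = 0.23507783.
Var(ȳ) = (1 − 0.23507783)·122/4923 = 0.76492217·0.024781637 = 0.018956024.
SE(ȳ) = √(0.018956024) = 0.1377.

0.1377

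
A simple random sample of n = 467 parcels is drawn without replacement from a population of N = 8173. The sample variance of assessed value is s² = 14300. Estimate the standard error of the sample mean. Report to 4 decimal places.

Under SRS without replacement, Var(ȳ) = (1 − f)·s²/n with f = n/N = 467/8173 = 0.05713936.
Var(ȳ) = (1 − 0.05713936)·14300/467 = 0.94286064·30.620985 = 28.871321.
SE(ȳ) = √(28.871321) = 5.3732.

5.3732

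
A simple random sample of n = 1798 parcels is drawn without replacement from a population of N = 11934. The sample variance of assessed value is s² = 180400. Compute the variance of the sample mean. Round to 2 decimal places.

Under SRS without replacement, Var(ȳ) = (1 − f)·s²/n with f = n/N = 1798/11934 = 0.15066197.
Var(ȳ) = (1 − 0.15066197)·180400/1798 = 0.84933803·100.3337 = 85.21723.

85.22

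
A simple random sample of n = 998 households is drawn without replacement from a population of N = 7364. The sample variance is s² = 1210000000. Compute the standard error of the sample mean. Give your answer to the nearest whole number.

Under SRS without replacement, Var(ȳ) = (1 − f)·s²/n with f = n/N = 998/7364 = 0.13552417.
Var(ȳ) = (1 − 0.13552417)·1210000000/998 = 0.86447583·1.2124248 × 10^6 = 1.048112 × 10^6.
SE(ȳ) = √(1.048112 × 10^6) = 1024.

1024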